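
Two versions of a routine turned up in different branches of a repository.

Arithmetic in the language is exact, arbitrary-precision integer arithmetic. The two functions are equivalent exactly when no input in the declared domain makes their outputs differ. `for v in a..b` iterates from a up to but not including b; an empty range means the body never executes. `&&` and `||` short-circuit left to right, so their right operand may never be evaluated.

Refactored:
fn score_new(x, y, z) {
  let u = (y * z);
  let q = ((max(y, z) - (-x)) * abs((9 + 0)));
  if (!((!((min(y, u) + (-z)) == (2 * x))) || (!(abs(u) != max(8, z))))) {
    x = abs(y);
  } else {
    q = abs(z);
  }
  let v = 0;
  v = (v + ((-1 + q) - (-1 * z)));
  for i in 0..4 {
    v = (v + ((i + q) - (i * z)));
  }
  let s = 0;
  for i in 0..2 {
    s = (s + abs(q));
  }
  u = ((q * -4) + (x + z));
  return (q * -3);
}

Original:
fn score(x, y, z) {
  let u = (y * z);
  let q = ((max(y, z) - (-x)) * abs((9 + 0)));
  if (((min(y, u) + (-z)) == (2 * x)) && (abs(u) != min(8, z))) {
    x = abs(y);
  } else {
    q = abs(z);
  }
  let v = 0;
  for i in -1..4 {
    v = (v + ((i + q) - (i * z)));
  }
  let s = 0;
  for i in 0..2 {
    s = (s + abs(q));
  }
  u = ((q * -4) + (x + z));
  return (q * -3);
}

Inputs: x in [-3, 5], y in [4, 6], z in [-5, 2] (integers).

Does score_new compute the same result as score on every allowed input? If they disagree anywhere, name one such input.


Take x=-3, y=4, z=-2.
score: u := -8 | q := 9 | (((min(y, u) + (-z)) == (2 * x)) && (abs(u) != min(8, z))): true | x := 4 | v := 0 | iter i=-1: | v := 6 | iter i=0: | v := 15 | iter i=1: | v := 27 | iter i=2: | v := 42 | iter i=3: | v := 60 | s := 0 | iter i=0: | s := 9 | iter i=1: | s := 18 | u := -34 | result -27
score_new: u := -8 | q := 9 | (!((!((min(y, u) + (-z)) == (2 * x))) || (!(abs(u) != max(8, z))))): false | q := 2 | v := 0 | v := -1 | iter i=0: | v := 1 | iter i=1: | v := 6 | iter i=2: | v := 14 | iter i=3: | v := 25 | s := 0 | iter i=0: | s := 2 | iter i=1: | s := 4 | u := -13 | result -6
-27 != -6, so the rewrite changes behavior.
verdict: not equivalent; witness: x=-3, y=4, z=-2


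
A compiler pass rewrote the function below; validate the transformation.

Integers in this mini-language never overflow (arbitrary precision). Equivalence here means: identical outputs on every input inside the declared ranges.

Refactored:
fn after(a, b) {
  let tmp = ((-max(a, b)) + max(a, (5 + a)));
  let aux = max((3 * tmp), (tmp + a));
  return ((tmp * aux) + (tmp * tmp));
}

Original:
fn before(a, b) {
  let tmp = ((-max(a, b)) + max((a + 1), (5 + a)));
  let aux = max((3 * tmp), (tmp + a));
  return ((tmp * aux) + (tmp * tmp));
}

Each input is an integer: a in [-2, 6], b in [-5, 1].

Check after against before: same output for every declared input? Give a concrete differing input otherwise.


Equivalent. There is a behavioral-looking edit here, yet the outcome never shifts on this domain.
An exhaustive pass over the 63 declared inputs shows identical outputs.
Tracing a=1, b=-5: before: tmp := 5 | aux := 15 | result 100 | after: tmp := 5 | aux := 15 | result 100 — matching result 100.
verdict: equivalent


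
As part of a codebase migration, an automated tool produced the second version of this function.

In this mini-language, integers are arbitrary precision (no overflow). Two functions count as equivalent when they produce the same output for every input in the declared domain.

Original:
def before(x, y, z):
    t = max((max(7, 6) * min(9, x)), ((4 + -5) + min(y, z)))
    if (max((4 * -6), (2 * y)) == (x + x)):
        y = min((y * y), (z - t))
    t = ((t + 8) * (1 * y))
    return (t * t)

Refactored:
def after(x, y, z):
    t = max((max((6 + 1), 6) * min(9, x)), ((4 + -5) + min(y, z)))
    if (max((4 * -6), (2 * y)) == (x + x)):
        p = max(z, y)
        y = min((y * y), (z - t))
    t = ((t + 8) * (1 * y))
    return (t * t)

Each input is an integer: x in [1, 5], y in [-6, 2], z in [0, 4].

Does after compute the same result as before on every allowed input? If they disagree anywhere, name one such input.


Differences: constant usage differs; also local variable names differ; also min/max/abs usage differs; also arithmetic usage differs; also statement counts differ — yet all 225 inputs agree.
verdict: equivalent


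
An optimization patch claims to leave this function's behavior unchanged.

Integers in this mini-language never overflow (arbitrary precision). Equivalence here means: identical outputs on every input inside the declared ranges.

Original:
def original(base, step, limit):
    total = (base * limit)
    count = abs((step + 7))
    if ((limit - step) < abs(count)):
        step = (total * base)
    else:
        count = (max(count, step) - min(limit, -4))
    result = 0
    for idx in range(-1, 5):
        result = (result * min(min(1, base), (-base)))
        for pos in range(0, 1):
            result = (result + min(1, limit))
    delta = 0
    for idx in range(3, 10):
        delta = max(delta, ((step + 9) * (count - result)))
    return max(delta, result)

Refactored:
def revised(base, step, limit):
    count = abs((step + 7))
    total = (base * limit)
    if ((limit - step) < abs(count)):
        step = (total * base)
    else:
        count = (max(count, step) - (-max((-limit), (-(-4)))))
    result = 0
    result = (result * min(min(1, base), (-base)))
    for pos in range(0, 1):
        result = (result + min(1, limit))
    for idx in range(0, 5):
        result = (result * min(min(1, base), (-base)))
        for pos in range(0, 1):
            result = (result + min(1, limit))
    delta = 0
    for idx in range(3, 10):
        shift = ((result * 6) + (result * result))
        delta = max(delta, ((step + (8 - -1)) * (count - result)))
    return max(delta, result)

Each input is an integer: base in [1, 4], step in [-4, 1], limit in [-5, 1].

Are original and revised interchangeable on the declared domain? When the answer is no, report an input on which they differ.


The two are interchangeable: local variable names differ, plus arithmetic usage differs, plus constant usage differs, plus statement counts differ, plus min/max/abs usage differs, plus loop structure differs, and every declared input agrees.
As a probe, take base=3, step=-4, limit=0: original runs total = 0; count = 3; ((limit - step) < abs(count)) -> false; count = 7; result = 0; [idx=-1]; result = 0; [pos=0]; result = 0; [idx=0]; result = 0; [pos=0]; result = 0; [idx=1]; result = 0; [pos=0]; result = 0; [idx=2]; result = 0; [pos=0]; result = 0; [idx=3]; result = 0; [pos=0]; result = 0; [idx=4]; result = 0; [pos=0]; result = 0; delta = 0; [idx=3]; delta = 35; [idx=4]; delta = 35; [idx=5]; delta = 35; [idx=6]; delta = 35; [idx=7]; delta = 35; [idx=8]; delta = 35; [idx=9]; delta = 35; return 35; revised runs count = 3; total = 0; ((limit - step) < abs(count)) -> false; count = 7; result = 0; result = 0; [pos=0]; result = 0; [idx=0]; result = 0; [pos=0]; result = 0; [idx=1]; result = 0; [pos=0]; result = 0; [idx=2]; result = 0; [pos=0]; result = 0; [idx=3]; result = 0; [pos=0]; result = 0; [idx=4]; result = 0; [pos=0]; result = 0; delta = 0; [idx=3]; shift = 0; delta = 35; [idx=4]; shift = 0; delta = 35; [idx=5]; shift = 0; delta = 35; [idx=6]; shift = 0; delta = 35; [idx=7]; shift = 0; delta = 35; [idx=8]; shift = 0; delta = 35; [idx=9]; shift = 0; delta = 35; return 35; both end at 35.
Every one of the 168 inputs gives matching results.
verdict: equivalent


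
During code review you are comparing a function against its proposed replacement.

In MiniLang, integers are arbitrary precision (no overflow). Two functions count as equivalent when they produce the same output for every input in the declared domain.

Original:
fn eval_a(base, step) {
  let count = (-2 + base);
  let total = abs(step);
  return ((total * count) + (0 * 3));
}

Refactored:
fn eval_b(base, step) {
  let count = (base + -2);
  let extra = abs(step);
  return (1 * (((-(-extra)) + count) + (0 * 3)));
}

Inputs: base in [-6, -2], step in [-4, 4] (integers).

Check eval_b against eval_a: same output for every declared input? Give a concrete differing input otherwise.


Input base=-6, step=-4: -32 from eval_a versus -4 from eval_b.
verdict: not equivalent; witness: base=-6, step=-4


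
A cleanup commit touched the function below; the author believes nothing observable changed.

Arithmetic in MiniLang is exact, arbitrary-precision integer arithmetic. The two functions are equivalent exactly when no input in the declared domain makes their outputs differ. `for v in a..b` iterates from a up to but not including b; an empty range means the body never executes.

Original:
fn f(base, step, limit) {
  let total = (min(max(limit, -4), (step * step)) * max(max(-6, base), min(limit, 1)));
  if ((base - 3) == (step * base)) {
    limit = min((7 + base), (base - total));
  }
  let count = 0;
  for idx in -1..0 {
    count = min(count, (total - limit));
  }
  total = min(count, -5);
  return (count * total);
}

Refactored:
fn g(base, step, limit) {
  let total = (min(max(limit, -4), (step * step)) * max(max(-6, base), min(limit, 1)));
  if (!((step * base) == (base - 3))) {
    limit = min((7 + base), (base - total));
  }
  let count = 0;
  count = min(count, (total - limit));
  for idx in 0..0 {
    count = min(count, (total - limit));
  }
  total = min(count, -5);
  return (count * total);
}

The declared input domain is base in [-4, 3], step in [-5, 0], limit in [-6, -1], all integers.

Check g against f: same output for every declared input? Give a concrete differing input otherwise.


Evaluate both at base=1, step=-5, limit=-6.
f: total becomes -4; next ((base - 3) == (step * base)) evaluates to false; next count becomes 0; next at idx=-1:; next count becomes 0; next total becomes -5; next final value 0
g: total becomes -4; next (!((step * base) == (base - 3))) evaluates to true; next limit becomes 5; next count becomes 0; next count becomes -9; next idx never enters its loop body; next total becomes -9; next final value 81
0 against 81: the behavior changed.
verdict: not equivalent; witness: base=1, step=-5, limit=-6


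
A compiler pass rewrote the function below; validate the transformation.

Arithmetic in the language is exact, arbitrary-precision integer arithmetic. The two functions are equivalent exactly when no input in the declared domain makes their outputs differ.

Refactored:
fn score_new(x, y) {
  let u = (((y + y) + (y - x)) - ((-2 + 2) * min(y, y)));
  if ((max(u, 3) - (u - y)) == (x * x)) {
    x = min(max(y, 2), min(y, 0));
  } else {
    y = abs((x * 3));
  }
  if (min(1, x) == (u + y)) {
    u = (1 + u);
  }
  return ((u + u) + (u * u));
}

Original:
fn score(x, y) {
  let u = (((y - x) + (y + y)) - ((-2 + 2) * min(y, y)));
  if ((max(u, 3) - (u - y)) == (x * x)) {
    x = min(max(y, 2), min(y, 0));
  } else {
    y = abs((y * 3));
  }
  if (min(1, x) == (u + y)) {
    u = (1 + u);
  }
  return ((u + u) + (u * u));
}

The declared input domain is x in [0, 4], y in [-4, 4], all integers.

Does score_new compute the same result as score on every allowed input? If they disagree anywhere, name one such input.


Try x=0, y=-4.
score: u = -12; ((max(u, 3) - (u - y)) == (x * x)) -> false; y = 12; (min(1, x) == (u + y)) -> true; u = -11; return 99
score_new: u = -12; ((max(u, 3) - (u - y)) == (x * x)) -> false; y = 0; (min(1, x) == (u + y)) -> false; return 120
99 and 120 differ, so these are not the same function on this domain.
verdict: not equivalent; witness: x=0, y=-4


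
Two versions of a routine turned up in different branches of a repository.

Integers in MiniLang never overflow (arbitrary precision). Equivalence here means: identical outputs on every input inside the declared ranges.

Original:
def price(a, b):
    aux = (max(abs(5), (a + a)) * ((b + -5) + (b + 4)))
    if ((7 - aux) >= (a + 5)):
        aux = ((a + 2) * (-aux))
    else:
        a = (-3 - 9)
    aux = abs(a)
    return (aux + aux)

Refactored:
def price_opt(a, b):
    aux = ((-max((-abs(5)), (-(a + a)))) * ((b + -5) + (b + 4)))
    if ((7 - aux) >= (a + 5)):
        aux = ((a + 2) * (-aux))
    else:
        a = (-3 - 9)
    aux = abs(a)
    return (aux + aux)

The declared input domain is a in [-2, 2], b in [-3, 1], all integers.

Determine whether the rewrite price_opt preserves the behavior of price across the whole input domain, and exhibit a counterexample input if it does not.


Take a=-2, b=-3.
price: aux becomes -35; next ((7 - aux) >= (a + 5)) evaluates to true; next aux becomes 0; next aux becomes 2; next final value 4
price_opt: aux becomes 28; next ((7 - aux) >= (a + 5)) evaluates to false; next a becomes -12; next aux becomes 12; next final value 24
4 and 24 differ, so these are not the same function on this domain.
verdict: not equivalent; witness: a=-2, b=-3


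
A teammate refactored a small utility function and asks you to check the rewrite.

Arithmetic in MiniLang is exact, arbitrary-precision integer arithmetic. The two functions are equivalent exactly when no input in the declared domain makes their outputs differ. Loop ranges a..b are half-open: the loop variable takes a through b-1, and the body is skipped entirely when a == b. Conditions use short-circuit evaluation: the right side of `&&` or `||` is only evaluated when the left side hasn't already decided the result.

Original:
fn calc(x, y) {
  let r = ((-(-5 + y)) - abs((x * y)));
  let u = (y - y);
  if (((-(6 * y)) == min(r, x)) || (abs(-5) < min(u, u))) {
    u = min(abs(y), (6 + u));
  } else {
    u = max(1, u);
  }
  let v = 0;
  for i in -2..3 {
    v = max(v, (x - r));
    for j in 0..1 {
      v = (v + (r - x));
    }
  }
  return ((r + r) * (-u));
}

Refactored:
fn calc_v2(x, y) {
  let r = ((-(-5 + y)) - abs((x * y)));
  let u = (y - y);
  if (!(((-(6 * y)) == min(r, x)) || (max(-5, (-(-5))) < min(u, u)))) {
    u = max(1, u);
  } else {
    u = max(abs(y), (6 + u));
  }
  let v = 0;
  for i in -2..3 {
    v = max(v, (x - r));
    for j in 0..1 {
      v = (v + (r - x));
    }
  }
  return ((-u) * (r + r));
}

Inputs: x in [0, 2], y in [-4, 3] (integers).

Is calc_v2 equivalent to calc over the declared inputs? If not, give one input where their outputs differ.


There is a counterexample at x=0, y=0: 0 on one side, -60 on the other.
calc: r := 5 | u := 0 | (((-(6 * y)) == min(r, x)) || (abs(-5) < min(u, u))): true | u := 0 | v := 0 | iter i=-2: | v := 0 | iter j=0: | v := 5 | iter i=-1: | v := 5 | iter j=0: | v := 10 | iter i=0: | v := 10 | iter j=0: | v := 15 | iter i=1: | v := 15 | iter j=0: | v := 20 | iter i=2: | v := 20 | iter j=0: | v := 25 | result 0
calc_v2: r := 5 | u := 0 | (!(((-(6 * y)) == min(r, x)) || (max(-5, (-(-5))) < min(u, u)))): false | u := 6 | v := 0 | iter i=-2: | v := 0 | iter j=0: | v := 5 | iter i=-1: | v := 5 | iter j=0: | v := 10 | iter i=0: | v := 10 | iter j=0: | v := 15 | iter i=1: | v := 15 | iter j=0: | v := 20 | iter i=2: | v := 20 | iter j=0: | v := 25 | result -60
verdict: not equivalent; witness: x=0, y=0


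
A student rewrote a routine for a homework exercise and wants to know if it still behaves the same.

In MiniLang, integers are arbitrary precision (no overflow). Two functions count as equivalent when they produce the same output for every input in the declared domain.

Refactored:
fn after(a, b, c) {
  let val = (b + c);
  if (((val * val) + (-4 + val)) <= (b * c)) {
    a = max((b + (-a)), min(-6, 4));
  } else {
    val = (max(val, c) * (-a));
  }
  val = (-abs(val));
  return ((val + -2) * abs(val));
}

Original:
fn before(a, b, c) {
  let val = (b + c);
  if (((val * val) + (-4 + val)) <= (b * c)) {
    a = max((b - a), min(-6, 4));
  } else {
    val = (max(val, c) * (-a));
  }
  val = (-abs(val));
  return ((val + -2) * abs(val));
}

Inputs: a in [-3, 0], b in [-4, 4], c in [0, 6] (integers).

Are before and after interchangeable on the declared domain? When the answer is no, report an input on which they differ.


Comparing the listings, the differences include: arithmetic usage differs.
One worked example (a=0, b=3, c=5) — before: val = 8; (((val * val) + (-4 + val)) <= (b * c)) -> false; val = 0; val = 0; return 0; after: val = 8; (((val * val) + (-4 + val)) <= (b * c)) -> false; val = 0; val = 0; return 0; agreement on 0.
Every one of the 252 inputs gives matching results.
verdict: equivalent


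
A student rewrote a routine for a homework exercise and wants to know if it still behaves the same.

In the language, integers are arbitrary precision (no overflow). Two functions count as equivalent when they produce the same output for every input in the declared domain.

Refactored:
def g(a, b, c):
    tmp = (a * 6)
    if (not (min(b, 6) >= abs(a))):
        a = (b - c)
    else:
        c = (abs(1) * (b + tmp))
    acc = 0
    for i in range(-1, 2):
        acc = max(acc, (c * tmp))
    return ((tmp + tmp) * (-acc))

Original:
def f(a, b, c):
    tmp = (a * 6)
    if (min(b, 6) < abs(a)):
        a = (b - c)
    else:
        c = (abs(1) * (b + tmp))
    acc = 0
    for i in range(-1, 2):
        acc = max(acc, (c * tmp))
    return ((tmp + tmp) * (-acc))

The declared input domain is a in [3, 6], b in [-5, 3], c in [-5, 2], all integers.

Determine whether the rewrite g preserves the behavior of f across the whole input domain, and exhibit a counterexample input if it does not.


The two are interchangeable: boolean connective usage differs; also comparison usage differs, and every declared input agrees.
Tracing a=4, b=1, c=-1: f: tmp := 24 | (min(b, 6) < abs(a)): true | a := 2 | acc := 0 | iter i=-1: | acc := 0 | iter i=0: | acc := 0 | iter i=1: | acc := 0 | result 0 | g: tmp := 24 | (not (min(b, 6) >= abs(a))): true | a := 2 | acc := 0 | iter i=-1: | acc := 0 | iter i=0: | acc := 0 | iter i=1: | acc := 0 | result 0 — matching result 0.
An exhaustive pass over the 288 declared inputs shows identical outputs.
verdict: equivalent


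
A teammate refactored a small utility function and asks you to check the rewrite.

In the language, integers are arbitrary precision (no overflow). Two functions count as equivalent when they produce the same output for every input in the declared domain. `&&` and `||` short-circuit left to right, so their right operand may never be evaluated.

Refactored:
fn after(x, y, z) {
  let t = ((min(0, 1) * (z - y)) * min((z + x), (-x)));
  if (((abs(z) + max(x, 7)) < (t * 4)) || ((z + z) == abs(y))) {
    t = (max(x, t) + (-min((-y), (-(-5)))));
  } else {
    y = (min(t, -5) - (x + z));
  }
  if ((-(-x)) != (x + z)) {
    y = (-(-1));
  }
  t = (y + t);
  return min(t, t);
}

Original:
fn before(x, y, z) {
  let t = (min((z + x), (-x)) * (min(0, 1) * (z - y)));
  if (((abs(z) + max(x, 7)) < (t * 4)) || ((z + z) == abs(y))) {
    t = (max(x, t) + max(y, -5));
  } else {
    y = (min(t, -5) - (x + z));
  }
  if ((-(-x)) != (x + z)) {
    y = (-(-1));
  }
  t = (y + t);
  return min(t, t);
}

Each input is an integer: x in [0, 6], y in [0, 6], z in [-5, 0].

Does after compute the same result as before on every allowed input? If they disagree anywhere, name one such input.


The two are interchangeable: min/max/abs usage differs, and every declared input agrees.
Spot check at x=1, y=0, z=-3 — before: t = 0; (((abs(z) + max(x, 7)) < (t * 4)) || ((z + z) == abs(y))) -> false; y = -3; ((-(-x)) != (x + z)) -> true; y = 1; t = 1; return 1. after: t = 0; (((abs(z) + max(x, 7)) < (t * 4)) || ((z + z) == abs(y))) -> false; y = -3; ((-(-x)) != (x + z)) -> true; y = 1; t = 1; return 1. Both give 1.
Across all 294 domain points the two functions coincide.
verdict: equivalent


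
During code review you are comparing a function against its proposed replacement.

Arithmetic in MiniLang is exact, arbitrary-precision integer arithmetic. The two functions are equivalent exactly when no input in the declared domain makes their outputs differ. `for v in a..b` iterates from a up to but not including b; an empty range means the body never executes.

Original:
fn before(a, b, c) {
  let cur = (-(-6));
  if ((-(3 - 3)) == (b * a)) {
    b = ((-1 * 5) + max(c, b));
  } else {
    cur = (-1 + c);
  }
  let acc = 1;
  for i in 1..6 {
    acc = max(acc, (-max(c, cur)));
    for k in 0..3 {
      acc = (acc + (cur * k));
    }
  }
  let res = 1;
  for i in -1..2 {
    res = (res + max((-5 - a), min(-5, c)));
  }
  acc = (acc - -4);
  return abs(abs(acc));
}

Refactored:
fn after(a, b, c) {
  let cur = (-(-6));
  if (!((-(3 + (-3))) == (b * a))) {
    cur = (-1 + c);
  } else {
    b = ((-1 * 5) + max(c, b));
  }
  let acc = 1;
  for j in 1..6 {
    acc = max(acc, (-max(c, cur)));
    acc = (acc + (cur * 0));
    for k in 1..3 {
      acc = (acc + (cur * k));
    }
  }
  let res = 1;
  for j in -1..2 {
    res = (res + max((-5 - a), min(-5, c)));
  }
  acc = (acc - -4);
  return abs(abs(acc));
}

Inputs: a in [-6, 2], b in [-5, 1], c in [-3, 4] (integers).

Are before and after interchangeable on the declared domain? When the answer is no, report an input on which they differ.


Equivalent — the differences include loop structure differs, local variable names differ, statement counts differ, boolean connective usage differs, arithmetic usage differs, constant usage differs, yet no declared input distinguishes the two.
Spot check at a=-5, b=1, c=-1 — before: cur := 6 | ((-(3 - 3)) == (b * a)): false | cur := -2 | acc := 1 | iter i=1: | acc := 1 | iter k=0: | acc := 1 | iter k=1: | acc := -1 | iter k=2: | acc := -5 | iter i=2: | acc := 1 | iter k=0: | acc := 1 | iter k=1: | acc := -1 | iter k=2: | acc := -5 | iter i=3: | acc := 1 | iter k=0: | acc := 1 | iter k=1: | acc := -1 | iter k=2: | acc := -5 | iter i=4: | acc := 1 | iter k=0: | acc := 1 | iter k=1: | acc := -1 | iter k=2: | acc := -5 | iter i=5: | acc := 1 | iter k=0: | acc := 1 | iter k=1: | acc := -1 | iter k=2: | acc := -5 | res := 1 | iter i=-1: | res := 1 | iter i=0: | res := 1 | iter i=1: | res := 1 | acc := -1 | result 1. after: cur := 6 | (!((-(3 + (-3))) == (b * a))): true | cur := -2 | acc := 1 | iter j=1: | acc := 1 | acc := 1 | iter k=1: | acc := -1 | iter k=2: | acc := -5 | iter j=2: | acc := 1 | acc := 1 | iter k=1: | acc := -1 | iter k=2: | acc := -5 | iter j=3: | acc := 1 | acc := 1 | iter k=1: | acc := -1 | iter k=2: | acc := -5 | iter j=4: | acc := 1 | acc := 1 | iter k=1: | acc := -1 | iter k=2: | acc := -5 | iter j=5: | acc := 1 | acc := 1 | iter k=1: | acc := -1 | iter k=2: | acc := -5 | res := 1 | iter j=-1: | res := 1 | iter j=0: | res := 1 | iter j=1: | res := 1 | acc := -1 | result 1. Both give 1.
Sweeping the whole domain (504 inputs) finds no disagreement.
verdict: equivalent


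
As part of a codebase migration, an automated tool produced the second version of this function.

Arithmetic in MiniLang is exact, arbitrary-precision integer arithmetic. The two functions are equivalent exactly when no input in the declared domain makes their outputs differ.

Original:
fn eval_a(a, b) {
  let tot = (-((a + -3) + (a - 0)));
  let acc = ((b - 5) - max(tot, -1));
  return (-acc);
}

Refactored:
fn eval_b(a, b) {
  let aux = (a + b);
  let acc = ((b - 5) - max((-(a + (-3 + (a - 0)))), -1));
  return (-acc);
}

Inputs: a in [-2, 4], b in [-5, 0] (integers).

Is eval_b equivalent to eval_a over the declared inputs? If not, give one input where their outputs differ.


Equivalent. Beyond behavior-preserving changes, the revision adds an assignment to `aux` whose value nothing reads.
Checked all 42 inputs in the declared domain: the outputs agree on every one.
Spot check at a=-2, b=-3 — eval_a: tot := 7 | acc := -15 | result 15. eval_b: aux := -5 | acc := -15 | result 15. Both give 15.
verdict: equivalent


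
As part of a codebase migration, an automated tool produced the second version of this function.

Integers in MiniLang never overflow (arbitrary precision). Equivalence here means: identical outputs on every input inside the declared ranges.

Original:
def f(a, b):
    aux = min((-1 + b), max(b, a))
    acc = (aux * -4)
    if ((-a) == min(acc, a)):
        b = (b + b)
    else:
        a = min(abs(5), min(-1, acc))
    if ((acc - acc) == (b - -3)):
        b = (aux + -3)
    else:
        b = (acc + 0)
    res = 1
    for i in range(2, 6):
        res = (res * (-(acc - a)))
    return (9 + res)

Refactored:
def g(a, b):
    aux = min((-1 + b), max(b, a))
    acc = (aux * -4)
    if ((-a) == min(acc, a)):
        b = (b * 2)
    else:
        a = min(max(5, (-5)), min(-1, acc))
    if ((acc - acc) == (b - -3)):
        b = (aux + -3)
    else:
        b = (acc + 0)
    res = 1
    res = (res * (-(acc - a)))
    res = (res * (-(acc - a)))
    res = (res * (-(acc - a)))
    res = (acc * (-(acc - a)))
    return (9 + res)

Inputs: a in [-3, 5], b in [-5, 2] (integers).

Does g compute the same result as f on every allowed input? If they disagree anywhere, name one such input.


The rewrite breaks on a=-3, b=-5, where the results are 390634 and -591.
f: aux becomes -6; next acc becomes 24; next ((-a) == min(acc, a)) evaluates to false; next a becomes -1; next ((acc - acc) == (b - -3)) evaluates to false; next b becomes 24; next res becomes 1; next at i=2:; next res becomes -25; next at i=3:; next res becomes 625; next at i=4:; next res becomes -15625; next at i=5:; next res becomes 390625; next final value 390634
g: aux becomes -6; next acc becomes 24; next ((-a) == min(acc, a)) evaluates to false; next a becomes -1; next ((acc - acc) == (b - -3)) evaluates to false; next b becomes 24; next res becomes 1; next res becomes -25; next res becomes 625; next res becomes -15625; next res becomes -600; next final value -591
verdict: not equivalent; witness: a=-3, b=-5


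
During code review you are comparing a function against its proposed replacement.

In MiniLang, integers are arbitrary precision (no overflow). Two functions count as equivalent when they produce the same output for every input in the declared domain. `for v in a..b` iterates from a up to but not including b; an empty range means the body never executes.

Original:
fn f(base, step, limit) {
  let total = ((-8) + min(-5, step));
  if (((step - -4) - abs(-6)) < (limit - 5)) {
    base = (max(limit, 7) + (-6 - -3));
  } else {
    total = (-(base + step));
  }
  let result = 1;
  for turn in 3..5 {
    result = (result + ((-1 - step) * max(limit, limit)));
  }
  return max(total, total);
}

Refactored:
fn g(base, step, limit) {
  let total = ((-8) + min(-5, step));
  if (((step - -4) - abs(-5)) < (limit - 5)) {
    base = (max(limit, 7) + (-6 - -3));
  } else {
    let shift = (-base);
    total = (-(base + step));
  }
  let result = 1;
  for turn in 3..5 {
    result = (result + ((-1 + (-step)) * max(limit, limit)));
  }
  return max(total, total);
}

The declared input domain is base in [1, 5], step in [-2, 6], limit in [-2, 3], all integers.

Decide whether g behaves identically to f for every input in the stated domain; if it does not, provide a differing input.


Try base=1, step=-2, limit=2.
f: total=-13, then (((step - -4) - abs(-6)) < (limit - 5)) is true, then base=4, then result=1, then (turn=3), then result=3, then (turn=4), then result=5, then returns -13
g: total=-13, then (((step - -4) - abs(-5)) < (limit - 5)) is false, then shift=-1, then total=1, then result=1, then (turn=3), then result=3, then (turn=4), then result=5, then returns 1
-13 != 1, so the rewrite changes behavior.
verdict: not equivalent; witness: base=1, step=-2, limit=2


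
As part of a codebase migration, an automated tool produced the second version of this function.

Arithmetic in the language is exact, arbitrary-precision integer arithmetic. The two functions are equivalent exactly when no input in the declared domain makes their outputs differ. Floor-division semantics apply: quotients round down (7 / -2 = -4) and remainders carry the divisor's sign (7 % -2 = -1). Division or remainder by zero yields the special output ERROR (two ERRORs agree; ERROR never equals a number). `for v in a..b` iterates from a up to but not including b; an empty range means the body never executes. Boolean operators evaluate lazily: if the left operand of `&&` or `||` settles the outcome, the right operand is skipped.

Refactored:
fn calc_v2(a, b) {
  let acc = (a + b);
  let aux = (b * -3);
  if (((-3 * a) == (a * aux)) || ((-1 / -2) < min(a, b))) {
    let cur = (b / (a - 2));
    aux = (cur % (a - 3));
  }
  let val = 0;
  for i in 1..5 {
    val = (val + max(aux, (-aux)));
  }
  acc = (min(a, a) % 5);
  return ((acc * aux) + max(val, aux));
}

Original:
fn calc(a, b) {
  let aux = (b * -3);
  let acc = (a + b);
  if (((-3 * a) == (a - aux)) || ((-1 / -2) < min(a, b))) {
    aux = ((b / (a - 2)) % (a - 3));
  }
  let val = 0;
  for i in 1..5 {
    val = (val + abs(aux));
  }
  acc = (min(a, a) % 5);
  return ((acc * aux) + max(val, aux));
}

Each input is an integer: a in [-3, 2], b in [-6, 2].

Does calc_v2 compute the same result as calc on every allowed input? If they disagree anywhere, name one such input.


These are not equivalent — on a=-3, b=1 the outputs split (6 vs 2).
calc: aux = -3; acc = -2; (((-3 * a) == (a - aux)) || ((-1 / -2) < min(a, b))) -> false; val = 0; [i=1]; val = 3; [i=2]; val = 6; [i=3]; val = 9; [i=4]; val = 12; acc = 2; return 6
calc_v2: acc = -2; aux = -3; (((-3 * a) == (a * aux)) || ((-1 / -2) < min(a, b))) -> true; cur = -1; aux = -1; val = 0; [i=1]; val = 1; [i=2]; val = 2; [i=3]; val = 3; [i=4]; val = 4; acc = 2; return 2
verdict: not equivalent; witness: a=-3, b=1


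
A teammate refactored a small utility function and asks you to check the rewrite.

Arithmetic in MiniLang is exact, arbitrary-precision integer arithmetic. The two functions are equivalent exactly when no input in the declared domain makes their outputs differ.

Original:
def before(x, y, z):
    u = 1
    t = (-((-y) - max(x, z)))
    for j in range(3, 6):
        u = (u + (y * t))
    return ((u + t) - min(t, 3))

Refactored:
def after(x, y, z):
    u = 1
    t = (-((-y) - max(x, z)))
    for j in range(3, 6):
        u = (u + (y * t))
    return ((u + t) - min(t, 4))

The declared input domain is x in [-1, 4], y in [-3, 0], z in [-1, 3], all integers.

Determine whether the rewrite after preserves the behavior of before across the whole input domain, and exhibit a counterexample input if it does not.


These are not equivalent — on x=4, y=0, z=-1 the outputs split (2 vs 1).
before: u=1, then t=4, then (j=3), then u=1, then (j=4), then u=1, then (j=5), then u=1, then returns 2
after: u=1, then t=4, then (j=3), then u=1, then (j=4), then u=1, then (j=5), then u=1, then returns 1
verdict: not equivalent; witness: x=4, y=0, z=-1


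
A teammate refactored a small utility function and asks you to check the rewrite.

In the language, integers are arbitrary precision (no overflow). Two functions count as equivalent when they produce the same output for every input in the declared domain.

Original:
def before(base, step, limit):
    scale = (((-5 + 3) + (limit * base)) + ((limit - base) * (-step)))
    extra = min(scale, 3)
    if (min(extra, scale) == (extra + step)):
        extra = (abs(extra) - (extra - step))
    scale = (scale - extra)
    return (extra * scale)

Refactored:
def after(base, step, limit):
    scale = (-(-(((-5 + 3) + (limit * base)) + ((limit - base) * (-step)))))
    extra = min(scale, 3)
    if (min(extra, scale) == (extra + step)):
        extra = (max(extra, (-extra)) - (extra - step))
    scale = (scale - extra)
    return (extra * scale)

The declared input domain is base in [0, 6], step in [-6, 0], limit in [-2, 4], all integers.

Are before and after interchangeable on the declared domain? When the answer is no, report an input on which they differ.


Reading the diff, among the changes: min/max/abs usage differs.
As a probe, take base=6, step=-3, limit=-2: before runs scale becomes -38; next extra becomes -38; next (min(extra, scale) == (extra + step)) evaluates to false; next scale becomes 0; next final value 0; after runs scale becomes -38; next extra becomes -38; next (min(extra, scale) == (extra + step)) evaluates to false; next scale becomes 0; next final value 0; both end at 0.
Every one of the 343 inputs gives matching results.
verdict: equivalent


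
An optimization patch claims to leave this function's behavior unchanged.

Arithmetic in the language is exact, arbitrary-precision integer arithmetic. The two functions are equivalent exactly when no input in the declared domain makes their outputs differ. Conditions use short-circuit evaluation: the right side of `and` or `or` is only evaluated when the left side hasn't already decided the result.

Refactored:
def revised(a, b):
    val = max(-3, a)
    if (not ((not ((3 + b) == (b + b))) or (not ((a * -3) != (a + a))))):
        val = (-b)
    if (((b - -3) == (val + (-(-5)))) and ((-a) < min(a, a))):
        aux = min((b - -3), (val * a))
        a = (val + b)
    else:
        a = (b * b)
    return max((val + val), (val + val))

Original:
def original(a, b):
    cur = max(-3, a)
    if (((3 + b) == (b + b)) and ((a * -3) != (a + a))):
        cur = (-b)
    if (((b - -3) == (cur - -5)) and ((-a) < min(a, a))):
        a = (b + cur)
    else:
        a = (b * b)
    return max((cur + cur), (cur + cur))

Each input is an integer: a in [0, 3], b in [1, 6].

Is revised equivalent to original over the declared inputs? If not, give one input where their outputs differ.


The two versions differ — the changes include local variable names differ; constant usage differs; boolean connective usage differs; arithmetic usage differs; statement counts differ; min/max/abs usage differs.
Spot check at a=3, b=1 — original: cur=3, then (((3 + b) == (b + b)) and ((a * -3) != (a + a))) is false, then (((b - -3) == (cur - -5)) and ((-a) < min(a, a))) is false, then a=1, then returns 6. revised: val=3, then (not ((not ((3 + b) == (b + b))) or (not ((a * -3) != (a + a))))) is false, then (((b - -3) == (val + (-(-5)))) and ((-a) < min(a, a))) is false, then a=1, then returns 6. Both give 6.
Sweeping the whole domain (24 inputs) finds no disagreement.
verdict: equivalent


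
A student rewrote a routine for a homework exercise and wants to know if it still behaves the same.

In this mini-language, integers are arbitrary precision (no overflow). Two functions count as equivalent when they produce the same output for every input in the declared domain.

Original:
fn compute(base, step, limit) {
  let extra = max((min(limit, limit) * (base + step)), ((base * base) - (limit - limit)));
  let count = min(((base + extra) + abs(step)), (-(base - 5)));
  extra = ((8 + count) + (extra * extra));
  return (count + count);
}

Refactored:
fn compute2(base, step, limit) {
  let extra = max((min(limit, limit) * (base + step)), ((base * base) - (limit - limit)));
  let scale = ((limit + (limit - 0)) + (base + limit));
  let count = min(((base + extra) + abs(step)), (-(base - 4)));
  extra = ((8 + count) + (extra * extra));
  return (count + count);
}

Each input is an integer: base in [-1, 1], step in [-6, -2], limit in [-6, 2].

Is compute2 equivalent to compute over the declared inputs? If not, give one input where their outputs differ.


base=-1, step=-6, limit=-6 yields 12 from compute but 10 from compute2.
verdict: not equivalent; witness: base=-1, step=-6, limit=-6


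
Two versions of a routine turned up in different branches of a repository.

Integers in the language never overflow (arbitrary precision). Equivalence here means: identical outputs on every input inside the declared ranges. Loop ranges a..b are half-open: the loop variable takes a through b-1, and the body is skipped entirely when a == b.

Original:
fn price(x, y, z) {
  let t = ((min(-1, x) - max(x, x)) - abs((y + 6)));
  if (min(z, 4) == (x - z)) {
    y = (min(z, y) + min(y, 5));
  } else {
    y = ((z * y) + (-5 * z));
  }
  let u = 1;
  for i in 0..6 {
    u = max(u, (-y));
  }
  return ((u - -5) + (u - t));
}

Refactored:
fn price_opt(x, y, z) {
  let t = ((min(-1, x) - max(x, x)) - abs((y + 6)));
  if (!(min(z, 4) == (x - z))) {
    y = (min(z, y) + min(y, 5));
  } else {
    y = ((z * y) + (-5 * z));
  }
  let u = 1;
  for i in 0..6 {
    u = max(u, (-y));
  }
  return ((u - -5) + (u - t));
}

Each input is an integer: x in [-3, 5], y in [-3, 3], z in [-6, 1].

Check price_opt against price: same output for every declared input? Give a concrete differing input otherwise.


On input x=-3, y=-3, z=-6, price returns 10 while price_opt returns 26.
verdict: not equivalent; witness: x=-3, y=-3, z=-6


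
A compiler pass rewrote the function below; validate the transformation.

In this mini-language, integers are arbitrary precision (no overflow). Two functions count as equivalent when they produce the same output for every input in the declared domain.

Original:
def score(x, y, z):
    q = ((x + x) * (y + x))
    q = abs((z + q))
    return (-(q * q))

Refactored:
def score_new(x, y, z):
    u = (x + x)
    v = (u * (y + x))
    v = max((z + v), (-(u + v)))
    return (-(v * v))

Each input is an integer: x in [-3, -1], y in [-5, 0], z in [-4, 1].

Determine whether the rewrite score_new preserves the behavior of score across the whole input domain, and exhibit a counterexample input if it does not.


The rewrite breaks on x=-1, y=0, z=-4, where the results are -4 and 0.
score: q becomes 2; next q becomes 2; next final value -4
score_new: u becomes -2; next v becomes 2; next v becomes 0; next final value 0
verdict: not equivalent; witness: x=-1, y=0, z=-4


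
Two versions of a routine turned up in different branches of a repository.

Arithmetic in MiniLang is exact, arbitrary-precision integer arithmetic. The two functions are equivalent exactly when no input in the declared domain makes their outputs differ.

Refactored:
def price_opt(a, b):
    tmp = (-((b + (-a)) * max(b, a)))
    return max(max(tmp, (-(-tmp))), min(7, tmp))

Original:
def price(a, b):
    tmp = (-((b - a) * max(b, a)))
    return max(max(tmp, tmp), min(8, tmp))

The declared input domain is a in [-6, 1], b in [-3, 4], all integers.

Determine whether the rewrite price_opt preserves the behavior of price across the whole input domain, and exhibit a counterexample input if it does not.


The one real change (`8` became `7`) has no effect anywhere in the declared ranges.
Spot check at a=-5, b=-3 — price: tmp := 6 | result 6. price_opt: tmp := 6 | result 6. Both give 6.
Checked all 64 inputs in the declared domain: the outputs agree on every one.
verdict: equivalent


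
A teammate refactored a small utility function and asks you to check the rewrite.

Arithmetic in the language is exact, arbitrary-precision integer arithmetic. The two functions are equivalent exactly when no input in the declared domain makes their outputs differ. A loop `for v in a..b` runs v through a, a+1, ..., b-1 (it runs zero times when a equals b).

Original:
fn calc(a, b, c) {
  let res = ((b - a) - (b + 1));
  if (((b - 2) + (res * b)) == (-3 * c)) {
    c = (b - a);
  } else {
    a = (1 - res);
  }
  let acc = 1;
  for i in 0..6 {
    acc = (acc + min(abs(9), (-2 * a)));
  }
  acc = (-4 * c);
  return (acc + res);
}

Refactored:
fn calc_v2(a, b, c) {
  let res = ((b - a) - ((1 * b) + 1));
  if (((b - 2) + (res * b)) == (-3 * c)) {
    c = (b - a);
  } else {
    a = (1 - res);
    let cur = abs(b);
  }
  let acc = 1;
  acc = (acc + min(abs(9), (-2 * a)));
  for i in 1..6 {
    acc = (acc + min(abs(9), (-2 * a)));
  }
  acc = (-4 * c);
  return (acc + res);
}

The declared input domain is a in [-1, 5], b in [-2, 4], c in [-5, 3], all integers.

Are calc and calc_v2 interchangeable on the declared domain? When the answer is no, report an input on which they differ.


Although constant usage differs, plus local variable names differ, plus loop structure differs, plus statement counts differ, plus min/max/abs usage differs, plus arithmetic usage differs, 441/441 inputs agree.
verdict: equivalent


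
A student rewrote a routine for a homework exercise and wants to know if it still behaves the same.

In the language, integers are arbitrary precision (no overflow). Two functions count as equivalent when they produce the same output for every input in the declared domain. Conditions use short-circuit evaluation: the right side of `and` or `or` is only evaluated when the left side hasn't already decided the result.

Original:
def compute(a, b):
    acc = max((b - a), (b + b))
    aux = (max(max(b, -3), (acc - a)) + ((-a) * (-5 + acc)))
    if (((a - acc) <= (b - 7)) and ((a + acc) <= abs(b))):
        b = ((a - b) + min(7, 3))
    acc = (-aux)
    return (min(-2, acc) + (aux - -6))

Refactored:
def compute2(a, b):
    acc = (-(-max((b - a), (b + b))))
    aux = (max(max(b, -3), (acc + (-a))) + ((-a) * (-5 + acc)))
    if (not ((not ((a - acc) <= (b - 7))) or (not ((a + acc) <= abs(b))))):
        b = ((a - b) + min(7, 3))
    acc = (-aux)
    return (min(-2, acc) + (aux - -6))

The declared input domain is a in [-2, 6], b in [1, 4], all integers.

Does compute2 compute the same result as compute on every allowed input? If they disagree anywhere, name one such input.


Although arithmetic usage differs, plus boolean connective usage differs, 36/36 inputs agree.
verdict: equivalent
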